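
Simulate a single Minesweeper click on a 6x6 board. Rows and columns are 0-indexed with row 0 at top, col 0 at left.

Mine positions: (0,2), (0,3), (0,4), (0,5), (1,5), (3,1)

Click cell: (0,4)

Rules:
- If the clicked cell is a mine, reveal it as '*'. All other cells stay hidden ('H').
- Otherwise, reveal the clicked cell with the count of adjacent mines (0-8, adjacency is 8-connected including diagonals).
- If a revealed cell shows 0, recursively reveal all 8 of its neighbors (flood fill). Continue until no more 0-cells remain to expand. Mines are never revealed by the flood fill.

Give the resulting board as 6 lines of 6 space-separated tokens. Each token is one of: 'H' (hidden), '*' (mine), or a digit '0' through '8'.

H H H H * H
H H H H H H
H H H H H H
H H H H H H
H H H H H H
H H H H H H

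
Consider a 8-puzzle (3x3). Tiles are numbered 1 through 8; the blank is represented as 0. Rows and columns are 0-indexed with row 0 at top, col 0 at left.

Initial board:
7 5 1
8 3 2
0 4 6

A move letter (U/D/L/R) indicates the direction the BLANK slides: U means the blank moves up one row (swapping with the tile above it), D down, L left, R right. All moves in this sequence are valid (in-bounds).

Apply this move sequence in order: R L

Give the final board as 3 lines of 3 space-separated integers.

After move 1 (R):
7 5 1
8 3 2
4 0 6

After move 2 (L):
7 5 1
8 3 2
0 4 6

Answer: 7 5 1
8 3 2
0 4 6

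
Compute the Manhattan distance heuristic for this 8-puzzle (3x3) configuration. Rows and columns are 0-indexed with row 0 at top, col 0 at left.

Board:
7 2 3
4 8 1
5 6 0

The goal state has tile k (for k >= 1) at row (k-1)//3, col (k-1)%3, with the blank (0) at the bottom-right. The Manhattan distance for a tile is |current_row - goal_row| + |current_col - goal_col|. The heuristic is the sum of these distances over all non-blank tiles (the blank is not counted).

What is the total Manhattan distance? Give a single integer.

Tile 7: (0,0)->(2,0) = 2
Tile 2: (0,1)->(0,1) = 0
Tile 3: (0,2)->(0,2) = 0
Tile 4: (1,0)->(1,0) = 0
Tile 8: (1,1)->(2,1) = 1
Tile 1: (1,2)->(0,0) = 3
Tile 5: (2,0)->(1,1) = 2
Tile 6: (2,1)->(1,2) = 2
Sum: 2 + 0 + 0 + 0 + 1 + 3 + 2 + 2 = 10

Answer: 10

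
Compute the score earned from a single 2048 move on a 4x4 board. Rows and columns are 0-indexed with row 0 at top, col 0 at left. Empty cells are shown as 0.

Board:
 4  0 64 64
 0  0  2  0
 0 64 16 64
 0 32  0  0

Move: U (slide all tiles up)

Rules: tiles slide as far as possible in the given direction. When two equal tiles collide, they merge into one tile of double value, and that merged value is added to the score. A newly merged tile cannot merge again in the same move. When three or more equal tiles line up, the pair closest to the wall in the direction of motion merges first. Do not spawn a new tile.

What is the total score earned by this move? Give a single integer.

Slide up:
col 0: [4, 0, 0, 0] -> [4, 0, 0, 0]  score +0 (running 0)
col 1: [0, 0, 64, 32] -> [64, 32, 0, 0]  score +0 (running 0)
col 2: [64, 2, 16, 0] -> [64, 2, 16, 0]  score +0 (running 0)
col 3: [64, 0, 64, 0] -> [128, 0, 0, 0]  score +128 (running 128)
Board after move:
  4  64  64 128
  0  32   2   0
  0   0  16   0
  0   0   0   0

Answer: 128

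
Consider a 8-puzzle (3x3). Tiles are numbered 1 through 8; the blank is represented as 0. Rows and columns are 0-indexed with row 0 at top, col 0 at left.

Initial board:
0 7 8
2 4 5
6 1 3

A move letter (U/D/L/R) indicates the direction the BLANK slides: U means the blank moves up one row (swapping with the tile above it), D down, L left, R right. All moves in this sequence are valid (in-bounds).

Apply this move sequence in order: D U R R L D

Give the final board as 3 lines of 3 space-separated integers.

After move 1 (D):
2 7 8
0 4 5
6 1 3

After move 2 (U):
0 7 8
2 4 5
6 1 3

After move 3 (R):
7 0 8
2 4 5
6 1 3

After move 4 (R):
7 8 0
2 4 5
6 1 3

After move 5 (L):
7 0 8
2 4 5
6 1 3

After move 6 (D):
7 4 8
2 0 5
6 1 3

Answer: 7 4 8
2 0 5
6 1 3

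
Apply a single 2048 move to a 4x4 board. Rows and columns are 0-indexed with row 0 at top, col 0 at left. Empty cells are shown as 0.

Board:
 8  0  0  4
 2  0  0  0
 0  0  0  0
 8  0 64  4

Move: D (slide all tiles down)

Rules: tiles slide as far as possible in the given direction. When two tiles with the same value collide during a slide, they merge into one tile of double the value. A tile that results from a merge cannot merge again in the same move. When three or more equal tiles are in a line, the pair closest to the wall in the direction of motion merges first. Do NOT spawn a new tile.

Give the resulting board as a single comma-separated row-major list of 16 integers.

Answer: 0, 0, 0, 0, 8, 0, 0, 0, 2, 0, 0, 0, 8, 0, 64, 8

Derivation:
Slide down:
col 0: [8, 2, 0, 8] -> [0, 8, 2, 8]
col 1: [0, 0, 0, 0] -> [0, 0, 0, 0]
col 2: [0, 0, 0, 64] -> [0, 0, 0, 64]
col 3: [4, 0, 0, 4] -> [0, 0, 0, 8]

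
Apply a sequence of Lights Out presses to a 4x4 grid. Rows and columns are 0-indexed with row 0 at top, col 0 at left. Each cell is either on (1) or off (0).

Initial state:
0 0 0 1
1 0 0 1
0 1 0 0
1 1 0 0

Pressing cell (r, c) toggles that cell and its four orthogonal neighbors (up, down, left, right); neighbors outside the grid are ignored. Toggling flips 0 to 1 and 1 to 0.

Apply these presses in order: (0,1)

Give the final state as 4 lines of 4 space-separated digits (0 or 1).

Answer: 1 1 1 1
1 1 0 1
0 1 0 0
1 1 0 0

Derivation:
After press 1 at (0,1):
1 1 1 1
1 1 0 1
0 1 0 0
1 1 0 0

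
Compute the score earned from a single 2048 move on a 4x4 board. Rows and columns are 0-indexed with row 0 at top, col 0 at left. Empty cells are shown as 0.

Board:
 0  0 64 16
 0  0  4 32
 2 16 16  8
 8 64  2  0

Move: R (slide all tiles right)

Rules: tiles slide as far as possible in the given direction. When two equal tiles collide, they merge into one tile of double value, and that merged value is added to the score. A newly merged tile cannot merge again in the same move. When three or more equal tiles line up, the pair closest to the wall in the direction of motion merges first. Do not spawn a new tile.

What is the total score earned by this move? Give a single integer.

Answer: 32

Derivation:
Slide right:
row 0: [0, 0, 64, 16] -> [0, 0, 64, 16]  score +0 (running 0)
row 1: [0, 0, 4, 32] -> [0, 0, 4, 32]  score +0 (running 0)
row 2: [2, 16, 16, 8] -> [0, 2, 32, 8]  score +32 (running 32)
row 3: [8, 64, 2, 0] -> [0, 8, 64, 2]  score +0 (running 32)
Board after move:
 0  0 64 16
 0  0  4 32
 0  2 32  8
 0  8 64  2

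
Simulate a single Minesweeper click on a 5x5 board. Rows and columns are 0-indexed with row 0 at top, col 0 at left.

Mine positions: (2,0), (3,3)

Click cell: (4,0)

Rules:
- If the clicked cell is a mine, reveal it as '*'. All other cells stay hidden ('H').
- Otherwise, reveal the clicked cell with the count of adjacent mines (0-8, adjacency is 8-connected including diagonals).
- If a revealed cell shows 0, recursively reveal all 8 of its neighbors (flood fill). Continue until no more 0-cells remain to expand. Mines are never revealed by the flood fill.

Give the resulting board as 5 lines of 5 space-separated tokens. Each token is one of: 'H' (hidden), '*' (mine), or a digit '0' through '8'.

H H H H H
H H H H H
H H H H H
1 1 1 H H
0 0 1 H H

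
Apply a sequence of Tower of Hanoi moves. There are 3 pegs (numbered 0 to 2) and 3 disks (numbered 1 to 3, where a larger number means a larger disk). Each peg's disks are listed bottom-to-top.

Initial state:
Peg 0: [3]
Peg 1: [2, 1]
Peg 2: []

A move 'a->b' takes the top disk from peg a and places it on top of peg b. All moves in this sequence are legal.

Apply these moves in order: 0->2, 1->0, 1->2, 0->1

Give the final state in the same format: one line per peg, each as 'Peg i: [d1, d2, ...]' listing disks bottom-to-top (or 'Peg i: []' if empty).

After move 1 (0->2):
Peg 0: []
Peg 1: [2, 1]
Peg 2: [3]

After move 2 (1->0):
Peg 0: [1]
Peg 1: [2]
Peg 2: [3]

After move 3 (1->2):
Peg 0: [1]
Peg 1: []
Peg 2: [3, 2]

After move 4 (0->1):
Peg 0: []
Peg 1: [1]
Peg 2: [3, 2]

Answer: Peg 0: []
Peg 1: [1]
Peg 2: [3, 2]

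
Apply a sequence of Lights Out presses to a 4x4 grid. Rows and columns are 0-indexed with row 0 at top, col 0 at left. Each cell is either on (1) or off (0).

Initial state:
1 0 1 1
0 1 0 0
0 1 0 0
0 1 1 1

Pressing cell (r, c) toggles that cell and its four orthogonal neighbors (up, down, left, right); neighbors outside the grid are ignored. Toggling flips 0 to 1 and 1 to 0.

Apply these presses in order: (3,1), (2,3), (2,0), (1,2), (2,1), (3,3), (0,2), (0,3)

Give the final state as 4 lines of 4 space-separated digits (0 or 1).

Answer: 1 1 0 1
1 1 0 1
0 0 1 0
0 1 1 1

Derivation:
After press 1 at (3,1):
1 0 1 1
0 1 0 0
0 0 0 0
1 0 0 1

After press 2 at (2,3):
1 0 1 1
0 1 0 1
0 0 1 1
1 0 0 0

After press 3 at (2,0):
1 0 1 1
1 1 0 1
1 1 1 1
0 0 0 0

After press 4 at (1,2):
1 0 0 1
1 0 1 0
1 1 0 1
0 0 0 0

After press 5 at (2,1):
1 0 0 1
1 1 1 0
0 0 1 1
0 1 0 0

After press 6 at (3,3):
1 0 0 1
1 1 1 0
0 0 1 0
0 1 1 1

After press 7 at (0,2):
1 1 1 0
1 1 0 0
0 0 1 0
0 1 1 1

After press 8 at (0,3):
1 1 0 1
1 1 0 1
0 0 1 0
0 1 1 1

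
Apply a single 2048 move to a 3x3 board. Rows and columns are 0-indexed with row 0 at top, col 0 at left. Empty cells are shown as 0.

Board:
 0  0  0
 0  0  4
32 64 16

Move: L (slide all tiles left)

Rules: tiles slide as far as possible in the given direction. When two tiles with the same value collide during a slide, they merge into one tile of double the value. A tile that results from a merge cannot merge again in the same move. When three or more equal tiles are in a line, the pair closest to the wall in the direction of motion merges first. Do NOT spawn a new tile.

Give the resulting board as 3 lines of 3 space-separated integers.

Slide left:
row 0: [0, 0, 0] -> [0, 0, 0]
row 1: [0, 0, 4] -> [4, 0, 0]
row 2: [32, 64, 16] -> [32, 64, 16]

Answer:  0  0  0
 4  0  0
32 64 16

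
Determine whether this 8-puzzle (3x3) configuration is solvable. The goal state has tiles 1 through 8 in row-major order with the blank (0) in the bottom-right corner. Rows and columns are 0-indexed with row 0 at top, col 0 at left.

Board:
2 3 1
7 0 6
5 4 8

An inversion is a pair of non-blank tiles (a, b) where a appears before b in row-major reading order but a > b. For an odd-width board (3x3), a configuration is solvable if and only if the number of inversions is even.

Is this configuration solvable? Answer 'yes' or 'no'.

Inversions (pairs i<j in row-major order where tile[i] > tile[j] > 0): 8
8 is even, so the puzzle is solvable.

Answer: yes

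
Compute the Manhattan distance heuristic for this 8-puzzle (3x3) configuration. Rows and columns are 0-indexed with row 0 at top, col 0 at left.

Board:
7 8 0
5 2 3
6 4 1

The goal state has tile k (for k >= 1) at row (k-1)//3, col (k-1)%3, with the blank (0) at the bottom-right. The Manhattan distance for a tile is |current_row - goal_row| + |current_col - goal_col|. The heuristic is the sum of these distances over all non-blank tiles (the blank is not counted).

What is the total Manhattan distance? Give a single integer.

Tile 7: (0,0)->(2,0) = 2
Tile 8: (0,1)->(2,1) = 2
Tile 5: (1,0)->(1,1) = 1
Tile 2: (1,1)->(0,1) = 1
Tile 3: (1,2)->(0,2) = 1
Tile 6: (2,0)->(1,2) = 3
Tile 4: (2,1)->(1,0) = 2
Tile 1: (2,2)->(0,0) = 4
Sum: 2 + 2 + 1 + 1 + 1 + 3 + 2 + 4 = 16

Answer: 16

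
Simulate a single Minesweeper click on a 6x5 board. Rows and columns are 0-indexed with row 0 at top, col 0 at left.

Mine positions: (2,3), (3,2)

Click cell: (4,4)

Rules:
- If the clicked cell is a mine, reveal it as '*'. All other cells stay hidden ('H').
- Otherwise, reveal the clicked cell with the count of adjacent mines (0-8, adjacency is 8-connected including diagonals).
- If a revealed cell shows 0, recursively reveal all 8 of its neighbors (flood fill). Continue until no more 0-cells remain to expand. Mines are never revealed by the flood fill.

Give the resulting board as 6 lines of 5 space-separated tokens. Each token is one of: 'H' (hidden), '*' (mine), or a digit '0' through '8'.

0 0 0 0 0
0 0 1 1 1
0 1 2 H H
0 1 H 2 1
0 1 1 1 0
0 0 0 0 0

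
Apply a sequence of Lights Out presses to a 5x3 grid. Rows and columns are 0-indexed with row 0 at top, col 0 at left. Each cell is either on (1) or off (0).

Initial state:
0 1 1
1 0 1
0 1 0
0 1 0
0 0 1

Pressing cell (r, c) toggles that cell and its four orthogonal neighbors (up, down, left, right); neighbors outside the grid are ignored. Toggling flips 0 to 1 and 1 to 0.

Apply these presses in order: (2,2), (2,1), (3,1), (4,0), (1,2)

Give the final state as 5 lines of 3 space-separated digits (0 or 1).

Answer: 0 1 0
1 0 1
1 0 1
0 1 0
1 0 1

Derivation:
After press 1 at (2,2):
0 1 1
1 0 0
0 0 1
0 1 1
0 0 1

After press 2 at (2,1):
0 1 1
1 1 0
1 1 0
0 0 1
0 0 1

After press 3 at (3,1):
0 1 1
1 1 0
1 0 0
1 1 0
0 1 1

After press 4 at (4,0):
0 1 1
1 1 0
1 0 0
0 1 0
1 0 1

After press 5 at (1,2):
0 1 0
1 0 1
1 0 1
0 1 0
1 0 1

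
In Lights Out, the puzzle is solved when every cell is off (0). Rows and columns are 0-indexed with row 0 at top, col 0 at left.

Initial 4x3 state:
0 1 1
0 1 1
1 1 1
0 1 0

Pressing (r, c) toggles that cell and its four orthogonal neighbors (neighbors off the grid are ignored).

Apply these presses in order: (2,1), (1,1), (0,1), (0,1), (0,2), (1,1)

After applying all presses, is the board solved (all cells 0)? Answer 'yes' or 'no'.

After press 1 at (2,1):
0 1 1
0 0 1
0 0 0
0 0 0

After press 2 at (1,1):
0 0 1
1 1 0
0 1 0
0 0 0

After press 3 at (0,1):
1 1 0
1 0 0
0 1 0
0 0 0

After press 4 at (0,1):
0 0 1
1 1 0
0 1 0
0 0 0

After press 5 at (0,2):
0 1 0
1 1 1
0 1 0
0 0 0

After press 6 at (1,1):
0 0 0
0 0 0
0 0 0
0 0 0

Lights still on: 0

Answer: yes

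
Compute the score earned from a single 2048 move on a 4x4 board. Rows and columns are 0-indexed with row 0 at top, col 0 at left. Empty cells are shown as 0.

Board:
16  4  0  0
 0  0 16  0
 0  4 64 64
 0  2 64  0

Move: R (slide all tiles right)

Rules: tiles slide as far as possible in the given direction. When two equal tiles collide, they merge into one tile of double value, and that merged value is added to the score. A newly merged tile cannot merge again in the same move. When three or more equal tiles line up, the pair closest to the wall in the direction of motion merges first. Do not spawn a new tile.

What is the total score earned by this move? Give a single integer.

Answer: 128

Derivation:
Slide right:
row 0: [16, 4, 0, 0] -> [0, 0, 16, 4]  score +0 (running 0)
row 1: [0, 0, 16, 0] -> [0, 0, 0, 16]  score +0 (running 0)
row 2: [0, 4, 64, 64] -> [0, 0, 4, 128]  score +128 (running 128)
row 3: [0, 2, 64, 0] -> [0, 0, 2, 64]  score +0 (running 128)
Board after move:
  0   0  16   4
  0   0   0  16
  0   0   4 128
  0   0   2  64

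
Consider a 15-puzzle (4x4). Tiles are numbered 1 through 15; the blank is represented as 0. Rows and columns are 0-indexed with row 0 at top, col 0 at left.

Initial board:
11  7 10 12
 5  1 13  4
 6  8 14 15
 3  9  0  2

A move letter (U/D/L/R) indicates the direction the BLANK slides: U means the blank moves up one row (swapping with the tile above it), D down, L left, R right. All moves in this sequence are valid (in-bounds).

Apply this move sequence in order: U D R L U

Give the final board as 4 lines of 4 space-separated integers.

Answer: 11  7 10 12
 5  1 13  4
 6  8  0 15
 3  9 14  2

Derivation:
After move 1 (U):
11  7 10 12
 5  1 13  4
 6  8  0 15
 3  9 14  2

After move 2 (D):
11  7 10 12
 5  1 13  4
 6  8 14 15
 3  9  0  2

After move 3 (R):
11  7 10 12
 5  1 13  4
 6  8 14 15
 3  9  2  0

After move 4 (L):
11  7 10 12
 5  1 13  4
 6  8 14 15
 3  9  0  2

After move 5 (U):
11  7 10 12
 5  1 13  4
 6  8  0 15
 3  9 14  2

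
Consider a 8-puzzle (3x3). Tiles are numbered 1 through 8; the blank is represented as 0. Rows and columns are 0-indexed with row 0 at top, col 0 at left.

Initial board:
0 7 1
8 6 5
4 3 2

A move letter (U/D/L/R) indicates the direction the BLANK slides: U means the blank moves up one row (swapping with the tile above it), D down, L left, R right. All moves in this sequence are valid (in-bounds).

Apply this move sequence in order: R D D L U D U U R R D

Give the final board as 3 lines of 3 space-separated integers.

Answer: 6 1 5
7 3 0
8 4 2

Derivation:
After move 1 (R):
7 0 1
8 6 5
4 3 2

After move 2 (D):
7 6 1
8 0 5
4 3 2

After move 3 (D):
7 6 1
8 3 5
4 0 2

After move 4 (L):
7 6 1
8 3 5
0 4 2

After move 5 (U):
7 6 1
0 3 5
8 4 2

After move 6 (D):
7 6 1
8 3 5
0 4 2

After move 7 (U):
7 6 1
0 3 5
8 4 2

After move 8 (U):
0 6 1
7 3 5
8 4 2

After move 9 (R):
6 0 1
7 3 5
8 4 2

After move 10 (R):
6 1 0
7 3 5
8 4 2

After move 11 (D):
6 1 5
7 3 0
8 4 2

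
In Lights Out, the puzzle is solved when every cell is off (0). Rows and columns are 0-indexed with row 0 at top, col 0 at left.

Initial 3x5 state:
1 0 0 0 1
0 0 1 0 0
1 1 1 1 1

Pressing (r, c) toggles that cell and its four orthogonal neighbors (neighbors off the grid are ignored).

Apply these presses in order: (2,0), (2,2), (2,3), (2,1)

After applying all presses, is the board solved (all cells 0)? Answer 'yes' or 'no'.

After press 1 at (2,0):
1 0 0 0 1
1 0 1 0 0
0 0 1 1 1

After press 2 at (2,2):
1 0 0 0 1
1 0 0 0 0
0 1 0 0 1

After press 3 at (2,3):
1 0 0 0 1
1 0 0 1 0
0 1 1 1 0

After press 4 at (2,1):
1 0 0 0 1
1 1 0 1 0
1 0 0 1 0

Lights still on: 7

Answer: no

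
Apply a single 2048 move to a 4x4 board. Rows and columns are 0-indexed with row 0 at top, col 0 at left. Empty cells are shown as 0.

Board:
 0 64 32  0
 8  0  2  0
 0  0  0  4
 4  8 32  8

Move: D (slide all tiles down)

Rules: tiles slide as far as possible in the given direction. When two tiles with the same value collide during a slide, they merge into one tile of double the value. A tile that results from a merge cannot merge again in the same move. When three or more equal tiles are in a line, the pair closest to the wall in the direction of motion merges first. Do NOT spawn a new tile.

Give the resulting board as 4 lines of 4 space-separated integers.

Answer:  0  0  0  0
 0  0 32  0
 8 64  2  4
 4  8 32  8

Derivation:
Slide down:
col 0: [0, 8, 0, 4] -> [0, 0, 8, 4]
col 1: [64, 0, 0, 8] -> [0, 0, 64, 8]
col 2: [32, 2, 0, 32] -> [0, 32, 2, 32]
col 3: [0, 0, 4, 8] -> [0, 0, 4, 8]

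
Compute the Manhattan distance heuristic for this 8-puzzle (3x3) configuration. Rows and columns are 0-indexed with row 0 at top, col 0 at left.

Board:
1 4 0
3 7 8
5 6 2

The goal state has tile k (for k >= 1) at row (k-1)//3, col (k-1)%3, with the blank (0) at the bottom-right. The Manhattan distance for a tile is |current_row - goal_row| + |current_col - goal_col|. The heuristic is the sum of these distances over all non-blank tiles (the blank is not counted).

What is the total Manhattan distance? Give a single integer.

Tile 1: (0,0)->(0,0) = 0
Tile 4: (0,1)->(1,0) = 2
Tile 3: (1,0)->(0,2) = 3
Tile 7: (1,1)->(2,0) = 2
Tile 8: (1,2)->(2,1) = 2
Tile 5: (2,0)->(1,1) = 2
Tile 6: (2,1)->(1,2) = 2
Tile 2: (2,2)->(0,1) = 3
Sum: 0 + 2 + 3 + 2 + 2 + 2 + 2 + 3 = 16

Answer: 16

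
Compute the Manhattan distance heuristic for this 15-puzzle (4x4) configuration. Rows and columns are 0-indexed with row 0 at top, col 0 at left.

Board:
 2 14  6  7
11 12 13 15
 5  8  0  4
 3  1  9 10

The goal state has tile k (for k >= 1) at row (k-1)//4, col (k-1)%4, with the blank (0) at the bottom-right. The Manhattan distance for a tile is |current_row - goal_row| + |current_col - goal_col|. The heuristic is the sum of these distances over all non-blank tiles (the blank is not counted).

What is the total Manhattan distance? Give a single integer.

Answer: 42

Derivation:
Tile 2: at (0,0), goal (0,1), distance |0-0|+|0-1| = 1
Tile 14: at (0,1), goal (3,1), distance |0-3|+|1-1| = 3
Tile 6: at (0,2), goal (1,1), distance |0-1|+|2-1| = 2
Tile 7: at (0,3), goal (1,2), distance |0-1|+|3-2| = 2
Tile 11: at (1,0), goal (2,2), distance |1-2|+|0-2| = 3
Tile 12: at (1,1), goal (2,3), distance |1-2|+|1-3| = 3
Tile 13: at (1,2), goal (3,0), distance |1-3|+|2-0| = 4
Tile 15: at (1,3), goal (3,2), distance |1-3|+|3-2| = 3
Tile 5: at (2,0), goal (1,0), distance |2-1|+|0-0| = 1
Tile 8: at (2,1), goal (1,3), distance |2-1|+|1-3| = 3
Tile 4: at (2,3), goal (0,3), distance |2-0|+|3-3| = 2
Tile 3: at (3,0), goal (0,2), distance |3-0|+|0-2| = 5
Tile 1: at (3,1), goal (0,0), distance |3-0|+|1-0| = 4
Tile 9: at (3,2), goal (2,0), distance |3-2|+|2-0| = 3
Tile 10: at (3,3), goal (2,1), distance |3-2|+|3-1| = 3
Sum: 1 + 3 + 2 + 2 + 3 + 3 + 4 + 3 + 1 + 3 + 2 + 5 + 4 + 3 + 3 = 42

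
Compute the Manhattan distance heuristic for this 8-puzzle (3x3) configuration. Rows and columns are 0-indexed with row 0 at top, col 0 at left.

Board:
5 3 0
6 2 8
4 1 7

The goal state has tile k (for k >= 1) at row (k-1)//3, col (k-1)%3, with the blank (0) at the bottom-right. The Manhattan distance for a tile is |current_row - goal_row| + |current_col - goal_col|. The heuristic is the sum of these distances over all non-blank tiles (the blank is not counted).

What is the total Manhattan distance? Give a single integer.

Tile 5: at (0,0), goal (1,1), distance |0-1|+|0-1| = 2
Tile 3: at (0,1), goal (0,2), distance |0-0|+|1-2| = 1
Tile 6: at (1,0), goal (1,2), distance |1-1|+|0-2| = 2
Tile 2: at (1,1), goal (0,1), distance |1-0|+|1-1| = 1
Tile 8: at (1,2), goal (2,1), distance |1-2|+|2-1| = 2
Tile 4: at (2,0), goal (1,0), distance |2-1|+|0-0| = 1
Tile 1: at (2,1), goal (0,0), distance |2-0|+|1-0| = 3
Tile 7: at (2,2), goal (2,0), distance |2-2|+|2-0| = 2
Sum: 2 + 1 + 2 + 1 + 2 + 1 + 3 + 2 = 14

Answer: 14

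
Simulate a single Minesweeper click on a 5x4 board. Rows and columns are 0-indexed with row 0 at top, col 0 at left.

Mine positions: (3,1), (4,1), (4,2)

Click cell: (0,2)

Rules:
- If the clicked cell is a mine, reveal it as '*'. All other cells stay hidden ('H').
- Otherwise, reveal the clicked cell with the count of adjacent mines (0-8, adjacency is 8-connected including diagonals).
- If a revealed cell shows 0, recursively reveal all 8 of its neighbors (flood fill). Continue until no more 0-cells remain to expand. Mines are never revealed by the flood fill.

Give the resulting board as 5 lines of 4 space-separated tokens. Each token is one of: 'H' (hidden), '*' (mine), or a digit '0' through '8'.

0 0 0 0
0 0 0 0
1 1 1 0
H H 3 1
H H H H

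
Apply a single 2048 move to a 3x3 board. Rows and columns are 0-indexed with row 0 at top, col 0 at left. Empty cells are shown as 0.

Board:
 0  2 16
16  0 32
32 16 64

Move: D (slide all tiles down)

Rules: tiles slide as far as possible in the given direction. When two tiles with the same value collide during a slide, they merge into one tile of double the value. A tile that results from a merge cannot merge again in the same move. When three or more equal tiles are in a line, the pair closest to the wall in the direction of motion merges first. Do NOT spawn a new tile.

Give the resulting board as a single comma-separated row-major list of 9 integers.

Slide down:
col 0: [0, 16, 32] -> [0, 16, 32]
col 1: [2, 0, 16] -> [0, 2, 16]
col 2: [16, 32, 64] -> [16, 32, 64]

Answer: 0, 0, 16, 16, 2, 32, 32, 16, 64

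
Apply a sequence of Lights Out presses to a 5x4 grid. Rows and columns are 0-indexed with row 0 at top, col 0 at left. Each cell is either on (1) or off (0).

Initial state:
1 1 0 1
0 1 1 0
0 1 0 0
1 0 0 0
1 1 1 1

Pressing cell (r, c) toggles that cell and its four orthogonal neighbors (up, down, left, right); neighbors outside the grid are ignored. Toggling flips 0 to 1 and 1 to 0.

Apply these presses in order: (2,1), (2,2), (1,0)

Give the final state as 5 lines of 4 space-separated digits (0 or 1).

After press 1 at (2,1):
1 1 0 1
0 0 1 0
1 0 1 0
1 1 0 0
1 1 1 1

After press 2 at (2,2):
1 1 0 1
0 0 0 0
1 1 0 1
1 1 1 0
1 1 1 1

After press 3 at (1,0):
0 1 0 1
1 1 0 0
0 1 0 1
1 1 1 0
1 1 1 1

Answer: 0 1 0 1
1 1 0 0
0 1 0 1
1 1 1 0
1 1 1 1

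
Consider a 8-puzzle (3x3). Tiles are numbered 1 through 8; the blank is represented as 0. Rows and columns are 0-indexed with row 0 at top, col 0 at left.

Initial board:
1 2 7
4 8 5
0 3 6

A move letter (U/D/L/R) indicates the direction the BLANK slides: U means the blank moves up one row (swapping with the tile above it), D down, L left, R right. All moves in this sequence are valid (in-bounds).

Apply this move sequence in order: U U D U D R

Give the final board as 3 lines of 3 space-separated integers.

Answer: 1 2 7
8 0 5
4 3 6

Derivation:
After move 1 (U):
1 2 7
0 8 5
4 3 6

After move 2 (U):
0 2 7
1 8 5
4 3 6

After move 3 (D):
1 2 7
0 8 5
4 3 6

After move 4 (U):
0 2 7
1 8 5
4 3 6

After move 5 (D):
1 2 7
0 8 5
4 3 6

After move 6 (R):
1 2 7
8 0 5
4 3 6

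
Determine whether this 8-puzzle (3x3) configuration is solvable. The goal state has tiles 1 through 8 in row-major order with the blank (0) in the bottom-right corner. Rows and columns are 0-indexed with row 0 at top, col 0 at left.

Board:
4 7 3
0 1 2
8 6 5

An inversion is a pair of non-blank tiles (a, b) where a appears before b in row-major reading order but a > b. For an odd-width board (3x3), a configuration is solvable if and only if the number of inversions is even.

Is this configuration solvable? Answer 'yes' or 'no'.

Inversions (pairs i<j in row-major order where tile[i] > tile[j] > 0): 13
13 is odd, so the puzzle is not solvable.

Answer: no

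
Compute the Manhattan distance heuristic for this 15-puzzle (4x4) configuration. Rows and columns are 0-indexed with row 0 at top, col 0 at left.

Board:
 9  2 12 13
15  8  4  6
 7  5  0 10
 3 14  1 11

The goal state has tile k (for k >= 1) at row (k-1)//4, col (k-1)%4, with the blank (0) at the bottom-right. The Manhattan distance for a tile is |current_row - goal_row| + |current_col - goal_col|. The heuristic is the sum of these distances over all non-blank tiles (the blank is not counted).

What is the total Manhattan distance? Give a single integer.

Answer: 40

Derivation:
Tile 9: at (0,0), goal (2,0), distance |0-2|+|0-0| = 2
Tile 2: at (0,1), goal (0,1), distance |0-0|+|1-1| = 0
Tile 12: at (0,2), goal (2,3), distance |0-2|+|2-3| = 3
Tile 13: at (0,3), goal (3,0), distance |0-3|+|3-0| = 6
Tile 15: at (1,0), goal (3,2), distance |1-3|+|0-2| = 4
Tile 8: at (1,1), goal (1,3), distance |1-1|+|1-3| = 2
Tile 4: at (1,2), goal (0,3), distance |1-0|+|2-3| = 2
Tile 6: at (1,3), goal (1,1), distance |1-1|+|3-1| = 2
Tile 7: at (2,0), goal (1,2), distance |2-1|+|0-2| = 3
Tile 5: at (2,1), goal (1,0), distance |2-1|+|1-0| = 2
Tile 10: at (2,3), goal (2,1), distance |2-2|+|3-1| = 2
Tile 3: at (3,0), goal (0,2), distance |3-0|+|0-2| = 5
Tile 14: at (3,1), goal (3,1), distance |3-3|+|1-1| = 0
Tile 1: at (3,2), goal (0,0), distance |3-0|+|2-0| = 5
Tile 11: at (3,3), goal (2,2), distance |3-2|+|3-2| = 2
Sum: 2 + 0 + 3 + 6 + 4 + 2 + 2 + 2 + 3 + 2 + 2 + 5 + 0 + 5 + 2 = 40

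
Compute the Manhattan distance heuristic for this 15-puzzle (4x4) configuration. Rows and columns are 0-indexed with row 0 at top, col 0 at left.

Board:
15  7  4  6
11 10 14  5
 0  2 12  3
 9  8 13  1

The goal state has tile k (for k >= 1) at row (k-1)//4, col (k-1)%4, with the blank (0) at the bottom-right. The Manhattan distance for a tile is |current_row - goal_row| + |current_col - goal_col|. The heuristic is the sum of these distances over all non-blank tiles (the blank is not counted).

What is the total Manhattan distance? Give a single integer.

Tile 15: at (0,0), goal (3,2), distance |0-3|+|0-2| = 5
Tile 7: at (0,1), goal (1,2), distance |0-1|+|1-2| = 2
Tile 4: at (0,2), goal (0,3), distance |0-0|+|2-3| = 1
Tile 6: at (0,3), goal (1,1), distance |0-1|+|3-1| = 3
Tile 11: at (1,0), goal (2,2), distance |1-2|+|0-2| = 3
Tile 10: at (1,1), goal (2,1), distance |1-2|+|1-1| = 1
Tile 14: at (1,2), goal (3,1), distance |1-3|+|2-1| = 3
Tile 5: at (1,3), goal (1,0), distance |1-1|+|3-0| = 3
Tile 2: at (2,1), goal (0,1), distance |2-0|+|1-1| = 2
Tile 12: at (2,2), goal (2,3), distance |2-2|+|2-3| = 1
Tile 3: at (2,3), goal (0,2), distance |2-0|+|3-2| = 3
Tile 9: at (3,0), goal (2,0), distance |3-2|+|0-0| = 1
Tile 8: at (3,1), goal (1,3), distance |3-1|+|1-3| = 4
Tile 13: at (3,2), goal (3,0), distance |3-3|+|2-0| = 2
Tile 1: at (3,3), goal (0,0), distance |3-0|+|3-0| = 6
Sum: 5 + 2 + 1 + 3 + 3 + 1 + 3 + 3 + 2 + 1 + 3 + 1 + 4 + 2 + 6 = 40

Answer: 40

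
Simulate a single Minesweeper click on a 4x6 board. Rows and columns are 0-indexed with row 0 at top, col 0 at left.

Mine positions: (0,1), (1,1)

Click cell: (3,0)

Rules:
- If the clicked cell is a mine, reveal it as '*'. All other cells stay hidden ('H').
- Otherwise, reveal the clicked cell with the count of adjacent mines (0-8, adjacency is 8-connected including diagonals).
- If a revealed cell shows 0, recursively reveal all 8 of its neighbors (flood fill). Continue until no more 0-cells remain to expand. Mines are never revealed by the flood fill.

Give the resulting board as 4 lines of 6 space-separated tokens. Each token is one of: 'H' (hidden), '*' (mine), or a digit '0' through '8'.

H H 2 0 0 0
H H 2 0 0 0
1 1 1 0 0 0
0 0 0 0 0 0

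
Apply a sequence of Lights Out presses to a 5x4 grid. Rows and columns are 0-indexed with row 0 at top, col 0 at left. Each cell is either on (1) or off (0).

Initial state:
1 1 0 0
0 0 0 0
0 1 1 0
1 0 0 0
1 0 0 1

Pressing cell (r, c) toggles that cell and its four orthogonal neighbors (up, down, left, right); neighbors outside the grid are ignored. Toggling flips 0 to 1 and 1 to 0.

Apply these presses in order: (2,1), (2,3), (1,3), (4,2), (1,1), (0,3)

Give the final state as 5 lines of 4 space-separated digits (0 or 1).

After press 1 at (2,1):
1 1 0 0
0 1 0 0
1 0 0 0
1 1 0 0
1 0 0 1

After press 2 at (2,3):
1 1 0 0
0 1 0 1
1 0 1 1
1 1 0 1
1 0 0 1

After press 3 at (1,3):
1 1 0 1
0 1 1 0
1 0 1 0
1 1 0 1
1 0 0 1

After press 4 at (4,2):
1 1 0 1
0 1 1 0
1 0 1 0
1 1 1 1
1 1 1 0

After press 5 at (1,1):
1 0 0 1
1 0 0 0
1 1 1 0
1 1 1 1
1 1 1 0

After press 6 at (0,3):
1 0 1 0
1 0 0 1
1 1 1 0
1 1 1 1
1 1 1 0

Answer: 1 0 1 0
1 0 0 1
1 1 1 0
1 1 1 1
1 1 1 0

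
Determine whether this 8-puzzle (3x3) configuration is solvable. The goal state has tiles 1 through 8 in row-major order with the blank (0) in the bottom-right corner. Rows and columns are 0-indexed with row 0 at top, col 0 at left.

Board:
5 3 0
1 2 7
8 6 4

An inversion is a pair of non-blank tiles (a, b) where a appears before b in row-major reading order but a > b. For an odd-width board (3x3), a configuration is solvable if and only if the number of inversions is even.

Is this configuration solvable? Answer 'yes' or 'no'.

Inversions (pairs i<j in row-major order where tile[i] > tile[j] > 0): 11
11 is odd, so the puzzle is not solvable.

Answer: no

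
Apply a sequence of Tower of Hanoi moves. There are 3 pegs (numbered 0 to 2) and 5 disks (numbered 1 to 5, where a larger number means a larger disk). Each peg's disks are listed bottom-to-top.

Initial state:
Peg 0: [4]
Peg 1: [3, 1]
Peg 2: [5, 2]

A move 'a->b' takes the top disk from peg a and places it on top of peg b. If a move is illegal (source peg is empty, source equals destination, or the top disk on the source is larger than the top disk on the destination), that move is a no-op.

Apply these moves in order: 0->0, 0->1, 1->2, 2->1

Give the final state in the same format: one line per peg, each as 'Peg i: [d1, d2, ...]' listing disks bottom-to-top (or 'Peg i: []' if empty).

After move 1 (0->0):
Peg 0: [4]
Peg 1: [3, 1]
Peg 2: [5, 2]

After move 2 (0->1):
Peg 0: [4]
Peg 1: [3, 1]
Peg 2: [5, 2]

After move 3 (1->2):
Peg 0: [4]
Peg 1: [3]
Peg 2: [5, 2, 1]

After move 4 (2->1):
Peg 0: [4]
Peg 1: [3, 1]
Peg 2: [5, 2]

Answer: Peg 0: [4]
Peg 1: [3, 1]
Peg 2: [5, 2]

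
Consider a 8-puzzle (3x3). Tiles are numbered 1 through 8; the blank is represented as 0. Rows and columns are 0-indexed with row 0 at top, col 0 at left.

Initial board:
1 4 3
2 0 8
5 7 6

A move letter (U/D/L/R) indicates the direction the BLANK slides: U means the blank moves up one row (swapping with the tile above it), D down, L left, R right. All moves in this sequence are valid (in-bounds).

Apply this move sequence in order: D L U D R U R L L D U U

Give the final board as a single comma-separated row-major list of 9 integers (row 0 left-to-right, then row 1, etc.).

After move 1 (D):
1 4 3
2 7 8
5 0 6

After move 2 (L):
1 4 3
2 7 8
0 5 6

After move 3 (U):
1 4 3
0 7 8
2 5 6

After move 4 (D):
1 4 3
2 7 8
0 5 6

After move 5 (R):
1 4 3
2 7 8
5 0 6

After move 6 (U):
1 4 3
2 0 8
5 7 6

After move 7 (R):
1 4 3
2 8 0
5 7 6

After move 8 (L):
1 4 3
2 0 8
5 7 6

After move 9 (L):
1 4 3
0 2 8
5 7 6

After move 10 (D):
1 4 3
5 2 8
0 7 6

After move 11 (U):
1 4 3
0 2 8
5 7 6

After move 12 (U):
0 4 3
1 2 8
5 7 6

Answer: 0, 4, 3, 1, 2, 8, 5, 7, 6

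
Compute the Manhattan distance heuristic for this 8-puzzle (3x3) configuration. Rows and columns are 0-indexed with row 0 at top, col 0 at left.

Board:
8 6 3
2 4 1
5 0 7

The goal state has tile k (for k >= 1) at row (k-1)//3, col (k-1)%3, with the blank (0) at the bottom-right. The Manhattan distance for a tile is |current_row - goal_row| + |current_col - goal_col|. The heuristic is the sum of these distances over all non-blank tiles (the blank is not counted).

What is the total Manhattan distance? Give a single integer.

Answer: 15

Derivation:
Tile 8: at (0,0), goal (2,1), distance |0-2|+|0-1| = 3
Tile 6: at (0,1), goal (1,2), distance |0-1|+|1-2| = 2
Tile 3: at (0,2), goal (0,2), distance |0-0|+|2-2| = 0
Tile 2: at (1,0), goal (0,1), distance |1-0|+|0-1| = 2
Tile 4: at (1,1), goal (1,0), distance |1-1|+|1-0| = 1
Tile 1: at (1,2), goal (0,0), distance |1-0|+|2-0| = 3
Tile 5: at (2,0), goal (1,1), distance |2-1|+|0-1| = 2
Tile 7: at (2,2), goal (2,0), distance |2-2|+|2-0| = 2
Sum: 3 + 2 + 0 + 2 + 1 + 3 + 2 + 2 = 15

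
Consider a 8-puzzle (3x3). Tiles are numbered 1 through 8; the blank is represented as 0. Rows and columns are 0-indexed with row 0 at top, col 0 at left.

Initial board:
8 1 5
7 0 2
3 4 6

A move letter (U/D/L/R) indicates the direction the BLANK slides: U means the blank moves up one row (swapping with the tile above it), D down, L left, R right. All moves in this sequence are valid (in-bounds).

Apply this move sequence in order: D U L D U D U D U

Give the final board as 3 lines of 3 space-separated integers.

After move 1 (D):
8 1 5
7 4 2
3 0 6

After move 2 (U):
8 1 5
7 0 2
3 4 6

After move 3 (L):
8 1 5
0 7 2
3 4 6

After move 4 (D):
8 1 5
3 7 2
0 4 6

After move 5 (U):
8 1 5
0 7 2
3 4 6

After move 6 (D):
8 1 5
3 7 2
0 4 6

After move 7 (U):
8 1 5
0 7 2
3 4 6

After move 8 (D):
8 1 5
3 7 2
0 4 6

After move 9 (U):
8 1 5
0 7 2
3 4 6

Answer: 8 1 5
0 7 2
3 4 6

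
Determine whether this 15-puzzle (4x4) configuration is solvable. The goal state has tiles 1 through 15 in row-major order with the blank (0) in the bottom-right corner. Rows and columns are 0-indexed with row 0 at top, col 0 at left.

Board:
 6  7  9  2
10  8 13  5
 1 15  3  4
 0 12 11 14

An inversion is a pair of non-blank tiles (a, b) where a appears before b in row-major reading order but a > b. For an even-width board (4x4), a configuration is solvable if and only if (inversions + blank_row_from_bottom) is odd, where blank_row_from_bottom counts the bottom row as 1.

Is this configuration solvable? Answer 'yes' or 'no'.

Inversions: 41
Blank is in row 3 (0-indexed from top), which is row 1 counting from the bottom (bottom = 1).
41 + 1 = 42, which is even, so the puzzle is not solvable.

Answer: no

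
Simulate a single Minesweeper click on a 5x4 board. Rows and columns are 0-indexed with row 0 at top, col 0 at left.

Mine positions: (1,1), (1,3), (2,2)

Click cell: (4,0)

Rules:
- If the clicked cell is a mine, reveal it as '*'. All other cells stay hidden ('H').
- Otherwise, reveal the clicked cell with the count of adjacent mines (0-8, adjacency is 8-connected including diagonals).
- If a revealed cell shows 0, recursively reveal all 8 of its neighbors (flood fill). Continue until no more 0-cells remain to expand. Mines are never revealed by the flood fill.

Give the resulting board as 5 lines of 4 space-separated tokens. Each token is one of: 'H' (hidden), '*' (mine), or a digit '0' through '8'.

H H H H
H H H H
1 2 H H
0 1 1 1
0 0 0 0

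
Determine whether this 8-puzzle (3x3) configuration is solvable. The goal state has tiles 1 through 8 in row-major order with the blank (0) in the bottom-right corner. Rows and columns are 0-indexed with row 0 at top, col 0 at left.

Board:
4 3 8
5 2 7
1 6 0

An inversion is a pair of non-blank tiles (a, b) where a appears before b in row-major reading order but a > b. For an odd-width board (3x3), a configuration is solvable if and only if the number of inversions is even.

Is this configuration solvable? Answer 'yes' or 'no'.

Inversions (pairs i<j in row-major order where tile[i] > tile[j] > 0): 15
15 is odd, so the puzzle is not solvable.

Answer: no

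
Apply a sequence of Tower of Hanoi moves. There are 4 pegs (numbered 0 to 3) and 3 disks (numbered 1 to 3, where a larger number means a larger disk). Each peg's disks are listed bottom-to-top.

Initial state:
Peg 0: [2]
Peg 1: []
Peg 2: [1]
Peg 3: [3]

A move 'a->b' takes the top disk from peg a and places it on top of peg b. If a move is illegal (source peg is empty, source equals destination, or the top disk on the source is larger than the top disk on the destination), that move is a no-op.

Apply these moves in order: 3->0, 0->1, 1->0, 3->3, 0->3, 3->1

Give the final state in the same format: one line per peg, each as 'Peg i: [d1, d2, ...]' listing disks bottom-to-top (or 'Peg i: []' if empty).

After move 1 (3->0):
Peg 0: [2]
Peg 1: []
Peg 2: [1]
Peg 3: [3]

After move 2 (0->1):
Peg 0: []
Peg 1: [2]
Peg 2: [1]
Peg 3: [3]

After move 3 (1->0):
Peg 0: [2]
Peg 1: []
Peg 2: [1]
Peg 3: [3]

After move 4 (3->3):
Peg 0: [2]
Peg 1: []
Peg 2: [1]
Peg 3: [3]

After move 5 (0->3):
Peg 0: []
Peg 1: []
Peg 2: [1]
Peg 3: [3, 2]

After move 6 (3->1):
Peg 0: []
Peg 1: [2]
Peg 2: [1]
Peg 3: [3]

Answer: Peg 0: []
Peg 1: [2]
Peg 2: [1]
Peg 3: [3]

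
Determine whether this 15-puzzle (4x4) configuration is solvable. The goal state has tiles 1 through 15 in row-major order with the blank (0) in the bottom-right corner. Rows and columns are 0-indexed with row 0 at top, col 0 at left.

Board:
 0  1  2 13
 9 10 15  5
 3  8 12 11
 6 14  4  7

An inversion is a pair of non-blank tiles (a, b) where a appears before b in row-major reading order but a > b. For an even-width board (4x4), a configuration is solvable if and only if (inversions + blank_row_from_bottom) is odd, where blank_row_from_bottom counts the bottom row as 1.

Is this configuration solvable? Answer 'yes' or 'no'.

Inversions: 46
Blank is in row 0 (0-indexed from top), which is row 4 counting from the bottom (bottom = 1).
46 + 4 = 50, which is even, so the puzzle is not solvable.

Answer: no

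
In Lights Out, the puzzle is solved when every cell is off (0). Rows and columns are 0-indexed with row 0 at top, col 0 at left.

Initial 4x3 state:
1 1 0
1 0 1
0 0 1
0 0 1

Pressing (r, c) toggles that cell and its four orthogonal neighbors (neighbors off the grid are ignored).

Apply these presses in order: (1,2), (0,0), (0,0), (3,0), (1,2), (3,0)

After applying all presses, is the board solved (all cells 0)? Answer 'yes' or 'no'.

After press 1 at (1,2):
1 1 1
1 1 0
0 0 0
0 0 1

After press 2 at (0,0):
0 0 1
0 1 0
0 0 0
0 0 1

After press 3 at (0,0):
1 1 1
1 1 0
0 0 0
0 0 1

After press 4 at (3,0):
1 1 1
1 1 0
1 0 0
1 1 1

After press 5 at (1,2):
1 1 0
1 0 1
1 0 1
1 1 1

After press 6 at (3,0):
1 1 0
1 0 1
0 0 1
0 0 1

Lights still on: 6

Answer: no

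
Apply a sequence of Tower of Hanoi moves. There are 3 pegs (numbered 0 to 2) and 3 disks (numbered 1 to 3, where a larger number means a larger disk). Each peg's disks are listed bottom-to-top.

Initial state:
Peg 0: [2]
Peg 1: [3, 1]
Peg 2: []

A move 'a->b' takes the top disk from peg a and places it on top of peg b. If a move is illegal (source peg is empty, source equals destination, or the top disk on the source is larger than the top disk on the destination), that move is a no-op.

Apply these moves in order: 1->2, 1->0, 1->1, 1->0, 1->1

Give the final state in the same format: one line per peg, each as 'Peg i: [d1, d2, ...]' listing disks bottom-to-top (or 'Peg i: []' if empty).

After move 1 (1->2):
Peg 0: [2]
Peg 1: [3]
Peg 2: [1]

After move 2 (1->0):
Peg 0: [2]
Peg 1: [3]
Peg 2: [1]

After move 3 (1->1):
Peg 0: [2]
Peg 1: [3]
Peg 2: [1]

After move 4 (1->0):
Peg 0: [2]
Peg 1: [3]
Peg 2: [1]

After move 5 (1->1):
Peg 0: [2]
Peg 1: [3]
Peg 2: [1]

Answer: Peg 0: [2]
Peg 1: [3]
Peg 2: [1]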